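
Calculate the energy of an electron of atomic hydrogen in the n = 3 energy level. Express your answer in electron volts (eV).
-1.51 eV

The energy levels of a hydrogen-like atom are given by:
E_n = -13.6057 eV / n²

For n = 3:
E_3 = -13.6057 eV / 3²
E_3 = -13.6057 eV / 9
E_3 = -1.51 eV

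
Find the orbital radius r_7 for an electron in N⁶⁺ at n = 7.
0.370424 nm (or 3.704240 Å)

The Bohr radius formula is:
r_n = n² a₀ / Z

where a₀ = 0.052917721 nm is the Bohr radius.

For N⁶⁺ (Z = 7) at n = 7:
r_7 = 7² × 0.052917721 nm / 7
r_7 = 49 × 0.052917721 nm / 7
r_7 = 2.5929683 nm / 7
r_7 = 0.370424 nm

The electron orbits at approximately 0.370424 nm from the nucleus.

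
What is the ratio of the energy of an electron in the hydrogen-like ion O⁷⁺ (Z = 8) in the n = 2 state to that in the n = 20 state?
100.0000

Using E_n = -13.6057 Z² / n² eV with Z = 8:

E_2 = -13.6057 × 8² / 2² = -870.7648 / 4 = -217.6912000000 eV
E_20 = -13.6057 × 8² / 20² = -870.7648 / 400 = -2.1769120000 eV

The ratio is:
E_2/E_20 = (-217.6912000000) / (-2.1769120000)
E_2/E_20 = (-870.7648/4) / (-870.7648/400)
E_2/E_20 = 400/4
E_2/E_20 = 100.0000
(Note: the Z² factors cancel in the ratio.)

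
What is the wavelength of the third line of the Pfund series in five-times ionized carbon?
103.8479 nm

The lines of a series are numbered from the longest wavelength (smallest ΔE) outward; the third line is the transition from n = n_f + 3 to n_f.
The Pfund series has all transitions ending at n_f = 5.

For C⁵⁺ (Z = 6), the third line (γ-line) is the jump from n = 8 to n = 5:
E_8 = -13.6057 × 6² / 8² = -7.6532063 eV
E_5 = -13.6057 × 6² / 5² = -19.5922080 eV
ΔE = E_8 - E_5 = 11.9390017 eV

λ = hc/E = 1239.84 eV·nm / 11.9390017 eV
λ = 103.8479 nm

This is the γ-line of the Pfund series in C⁵⁺.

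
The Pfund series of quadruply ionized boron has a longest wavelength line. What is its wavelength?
298.23222 nm

The longest wavelength corresponds to the smallest energy transition in the series.
The Pfund series has all transitions ending at n_f = 5.

For B⁴⁺ (Z = 5), the first line (α-line) is the jump from n = 6 to n = 5:
E_6 = -13.6057 × 5² / 6² = -9.448402778 eV
E_5 = -13.6057 × 5² / 5² = -13.605700000 eV
ΔE = E_6 - E_5 = 4.157297222 eV

λ = hc/E = 1239.84 eV·nm / 4.157297222 eV
λ = 298.23222 nm

This is the α-line of the Pfund series in B⁴⁺.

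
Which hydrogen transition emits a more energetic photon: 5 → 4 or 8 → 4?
8 → 4

Calculate the energy for each transition:

Transition 5 → 4:
ΔE₁ = |E_4 - E_5| = |-13.6057/4² - (-13.6057/5²)|
ΔE₁ = |-0.8503562500 - (-0.5442280000)| = 0.3061283 eV

Transition 8 → 4:
ΔE₂ = |E_4 - E_8| = |-13.6057/4² - (-13.6057/8²)|
ΔE₂ = |-0.8503562500 - (-0.2125890625)| = 0.6377672 eV

Since 0.6377672 eV > 0.3061283 eV, the transition 8 → 4 emits the more energetic photon.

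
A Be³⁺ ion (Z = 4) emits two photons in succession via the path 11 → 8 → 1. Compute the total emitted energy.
215.89210 eV

The energy levels of Be³⁺ are E_n = -13.6057 × 4² / n² eV.

First transition (11 → 8):
ΔE₁ = |E_8 - E_11|
ΔE₁ = |-3.40142500000 - (-1.79910082645)| = 1.60232417 eV

Second transition (8 → 1):
ΔE₂ = |E_1 - E_8|
ΔE₂ = |-217.69120000000 - (-3.40142500000)| = 214.28977500 eV

Total energy released:
E_total = ΔE₁ + ΔE₂ = 1.60232417 + 214.28977500 = 215.89210 eV

Note: This equals the direct transition 11 → 1: 215.89210 eV ✓
Energy is conserved regardless of the path taken.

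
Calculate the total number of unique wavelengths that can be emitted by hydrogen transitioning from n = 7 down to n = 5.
3

The electron can occupy levels n = 5, 6, ..., 7 during de-excitation — that is m = 7 - 5 + 1 = 3 distinct levels.

The number of distinct spectral lines equals the number of ways to choose 2 of these m levels (each pair gives one possible emission transition):

Number of lines = m(m-1)/2 = 3×2/2 = 3

These correspond to all possible transitions between the 3 levels:
7 → 6, 7 → 5, 6 → 5

Each transition produces a photon with a unique energy (and thus wavelength). This count does not depend on Z.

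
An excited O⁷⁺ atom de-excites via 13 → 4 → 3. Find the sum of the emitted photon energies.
91.599190 eV

The energy levels of O⁷⁺ are E_n = -13.6057 × 8² / n² eV.

First transition (13 → 4):
ΔE₁ = |E_4 - E_13|
ΔE₁ = |-54.422800000000 - (-5.152454437870)| = 49.270345562 eV

Second transition (4 → 3):
ΔE₂ = |E_3 - E_4|
ΔE₂ = |-96.751644444444 - (-54.422800000000)| = 42.328844444 eV

Total energy released:
E_total = ΔE₁ + ΔE₂ = 49.270345562 + 42.328844444 = 91.599190 eV

Note: This equals the direct transition 13 → 3: 91.599190 eV ✓
Energy is conserved regardless of the path taken.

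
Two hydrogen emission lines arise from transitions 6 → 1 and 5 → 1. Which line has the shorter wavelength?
6 → 1

Calculate the energy for each transition:

Transition 6 → 1:
ΔE₁ = |E_1 - E_6| = |-13.6057/1² - (-13.6057/6²)|
ΔE₁ = |-13.60570000000 - (-0.37793611111)| = 13.22776389 eV

Transition 5 → 1:
ΔE₂ = |E_1 - E_5| = |-13.6057/1² - (-13.6057/5²)|
ΔE₂ = |-13.60570000000 - (-0.54422800000)| = 13.06147200 eV

Since 13.22776389 eV > 13.06147200 eV, the transition 6 → 1 emits the more energetic photon.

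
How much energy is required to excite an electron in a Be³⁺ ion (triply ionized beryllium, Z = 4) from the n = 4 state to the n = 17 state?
12.8524 eV

The energy levels of a hydrogen-like atom are E_n = -13.6057 Z² eV / n².

Energy at n = 4: E_4 = -13.6057 × 4² / 4² = -13.6057000 eV
Energy at n = 17: E_17 = -13.6057 × 4² / 17² = -0.7532567 eV

The excitation energy is the difference:
ΔE = E_17 - E_4
ΔE = -0.7532567 - (-13.6057000)
ΔE = 12.8524 eV

Since this is positive, energy must be absorbed (photon absorption).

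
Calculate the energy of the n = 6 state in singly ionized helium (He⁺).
-1.5117 eV

For hydrogen-like ions, the energy levels scale with Z²:
E_n = -13.6057 Z² / n² eV

For He⁺ (Z = 2) at n = 6:
E_6 = -13.6057 × 2² / 6²
E_6 = -13.6057 × 4 / 36
E_6 = -54.4228 / 36
E_6 = -1.5117 eV

The energy is 4 times more negative than hydrogen at the same n due to the stronger nuclear charge.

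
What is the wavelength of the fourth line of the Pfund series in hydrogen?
3295.20 nm

The lines of a series are numbered from the longest wavelength (smallest ΔE) outward; the fourth line is the transition from n = n_f + 4 to n_f.
The Pfund series has all transitions ending at n_f = 5.

For H, the fourth line (δ-line) is the jump from n = 9 to n = 5:
E_9 = -13.6057 / 9² = -0.16797160 eV
E_5 = -13.6057 / 5² = -0.54422800 eV
ΔE = E_9 - E_5 = 0.37625640 eV

λ = hc/E = 1239.84 eV·nm / 0.37625640 eV
λ = 3295.20 nm

This is the δ-line of the Pfund series in H.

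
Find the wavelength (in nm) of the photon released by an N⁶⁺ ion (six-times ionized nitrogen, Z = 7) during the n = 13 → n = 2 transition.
7.61924 nm

First, find the transition energy using E_n = -13.6057 Z² / n² eV:
E_13 = -13.6057 × 7² / 13² = -3.9448479 eV
E_2 = -13.6057 × 7² / 2² = -166.6698250 eV

Photon energy: |ΔE| = |E_2 - E_13| = 162.7249771 eV

Convert to wavelength using E = hc/λ with hc = 1239.84 eV·nm:
λ = hc/E = 1239.84 eV·nm / 162.7249771 eV
λ = 7.61924 nm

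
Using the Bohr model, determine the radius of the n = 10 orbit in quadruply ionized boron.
1.0584 nm (or 10.5835 Å)

The Bohr radius formula is:
r_n = n² a₀ / Z

where a₀ = 0.0529177 nm is the Bohr radius.

For B⁴⁺ (Z = 5) at n = 10:
r_10 = 10² × 0.0529177 nm / 5
r_10 = 100 × 0.0529177 nm / 5
r_10 = 5.29177 nm / 5
r_10 = 1.0584 nm

The electron orbits at approximately 1.0584 nm from the nucleus.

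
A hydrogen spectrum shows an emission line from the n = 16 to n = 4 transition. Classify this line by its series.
Brackett series

The spectral series in hydrogen are named based on the final (lower) energy level:
- Lyman series: n_final = 1 (ultraviolet)
- Balmer series: n_final = 2 (visible/near-UV)
- Paschen series: n_final = 3 (infrared)
- Brackett series: n_final = 4 (infrared)
- Pfund series: n_final = 5 (far infrared)

Since this transition ends at n = 4, it belongs to the Brackett series.

For reference, this 16 → 4 line has photon energy
ΔE = 13.6057 eV × (1/4² - 1/16²) = 0.79720898438 eV,
corresponding to wavelength λ = hc/ΔE = 1239.84 eV·nm / 0.79720898438 eV = 1555.22582 nm in the infrared region.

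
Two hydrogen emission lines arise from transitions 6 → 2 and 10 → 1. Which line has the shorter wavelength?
10 → 1

Calculate the energy for each transition:

Transition 6 → 2:
ΔE₁ = |E_2 - E_6| = |-13.6057/2² - (-13.6057/6²)|
ΔE₁ = |-3.401425000 - (-0.377936111)| = 3.023489 eV

Transition 10 → 1:
ΔE₂ = |E_1 - E_10| = |-13.6057/1² - (-13.6057/10²)|
ΔE₂ = |-13.605700000 - (-0.136057000)| = 13.469643 eV

Since 13.469643 eV > 3.023489 eV, the transition 10 → 1 emits the more energetic photon.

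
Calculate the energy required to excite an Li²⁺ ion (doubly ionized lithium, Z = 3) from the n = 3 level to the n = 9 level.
12.09 eV

The energy levels of a hydrogen-like atom are E_n = -13.6057 Z² eV / n².

Energy at n = 3: E_3 = -13.6057 × 3² / 3² = -13.60570 eV
Energy at n = 9: E_9 = -13.6057 × 3² / 9² = -1.51174 eV

The excitation energy is the difference:
ΔE = E_9 - E_3
ΔE = -1.51174 - (-13.60570)
ΔE = 12.09 eV

Since this is positive, energy must be absorbed (photon absorption).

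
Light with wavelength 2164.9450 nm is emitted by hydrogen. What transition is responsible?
n = 7 → n = 4

First, find the photon energy from the wavelength (hc = 1239.84 eV·nm):
E = hc/λ = 1239.84 eV·nm / 2164.9450 nm = 0.57268891 eV

The energy levels of hydrogen satisfy E_n = -13.6057 / n² eV, so an emission n_i → n_f releases
ΔE = 13.6057 × (1/n_f² − 1/n_i²) eV.

Setting ΔE equal to the photon energy:
1/n_f² − 1/n_i² = 0.57268891 / 13.6057 = 0.042091837

Since 1/n_i² must be positive, we need 1/n_f² > 0.042091837, i.e. n_f ≤ 4. For each allowed n_f, solve n_i = (1/n_f² − 0.042091837)^(−1/2) and check whether it is a whole number:
  n_f = 1: 1/n_i² = 1.000000000 − 0.042091837 = 0.957908163 → n_i = 1.022  (not an integer) ✗
  n_f = 2: 1/n_i² = 0.250000000 − 0.042091837 = 0.207908163 → n_i = 2.193  (not an integer) ✗
  n_f = 3: 1/n_i² = 0.111111111 − 0.042091837 = 0.069019274 → n_i = 3.806  (not an integer) ✗
  n_f = 4: 1/n_i² = 0.062500000 − 0.042091837 = 0.020408163 → n_i = 7.000  → integer, n_i = 7 ✓

Only n_f = 4 gives an integer upper level, n_i = 7.

The transition is from n = 7 to n = 4 (emission).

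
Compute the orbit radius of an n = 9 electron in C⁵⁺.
0.7144 nm (or 7.1439 Å)

The Bohr radius formula is:
r_n = n² a₀ / Z

where a₀ = 0.0529177 nm is the Bohr radius.

For C⁵⁺ (Z = 6) at n = 9:
r_9 = 9² × 0.0529177 nm / 6
r_9 = 81 × 0.0529177 nm / 6
r_9 = 4.28633 nm / 6
r_9 = 0.7144 nm

The electron orbits at approximately 0.7144 nm from the nucleus.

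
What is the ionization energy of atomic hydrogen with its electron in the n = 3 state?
1.51 eV

The ionization energy is the energy needed to remove the electron completely (n → ∞).

For hydrogen, E_n = -13.6057 eV / n².

At n = 3: E_3 = -13.6057 / 3² = -1.51174 eV
At n = ∞: E_∞ = 0 eV

Ionization energy = E_∞ - E_3 = 0 - (-1.51174) = 1.51174 eV
Ionization energy ≈ 1.51 eV

This is also called the binding energy of the electron in state n = 3.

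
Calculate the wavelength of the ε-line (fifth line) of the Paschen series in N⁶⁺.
19.47639 nm

The lines of a series are numbered from the longest wavelength (smallest ΔE) outward; the fifth line is the transition from n = n_f + 5 to n_f.
The Paschen series has all transitions ending at n_f = 3.

For N⁶⁺ (Z = 7), the fifth line (ε-line) is the jump from n = 8 to n = 3:
E_8 = -13.6057 × 7² / 8² = -10.4168641 eV
E_3 = -13.6057 × 7² / 3² = -74.0754778 eV
ΔE = E_8 - E_3 = 63.6586137 eV

λ = hc/E = 1239.84 eV·nm / 63.6586137 eV
λ = 19.47639 nm

This is the ε-line of the Paschen series in N⁶⁺.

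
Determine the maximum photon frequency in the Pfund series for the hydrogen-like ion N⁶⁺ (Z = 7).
6.448e+15 Hz

The series limit corresponds to the transition from n = ∞ to n = 5.
This is the highest energy (shortest wavelength) transition in the Pfund series.

E_∞ = 0 eV
E_5 = -13.6057 × 7² / 5² = -26.667172 eV

Energy at series limit:
ΔE = E_∞ - E_5 = 0 - (-26.667172) = 26.667172 eV
E = 26.667172 eV × (1.602177 × 10⁻¹⁹ J/eV) = 4.27255e-18 J
f = E/h = 4.27255e-18 J / (6.62607 × 10⁻³⁴ J·s) = 6.448e+15 Hz

This energy equals the ionization energy from the n = 5 state of N⁶⁺.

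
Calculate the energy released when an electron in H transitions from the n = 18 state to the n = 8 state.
0.1706 eV

The energy levels are E_n = -13.6057 eV / n².

Energy at n = 18: E_18 = -13.6057 / 18² = -0.0419929 eV
Energy at n = 8: E_8 = -13.6057 / 8² = -0.2125891 eV

For emission (electron falling to lower state), the photon energy is:
E_photon = E_18 - E_8 = |-0.0419929 - (-0.2125891)|
E_photon = 0.1706 eV

This energy is carried away by the emitted photon.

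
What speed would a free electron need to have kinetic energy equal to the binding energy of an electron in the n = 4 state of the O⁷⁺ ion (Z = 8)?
4.38e+06 m/s (or 1.459% of c)

The binding energy at n = 4 for O⁷⁺ is:
E_4 = -13.6057 × 8²/4² = -54.42280 eV
|E_4| = 54.42280 eV

Convert to Joules:
KE = 54.42280 eV × (1.602177 × 10⁻¹⁹ J/eV) = 8.7195e-18 J

Using KE = ½mv²:
v = √(2·KE/m_e)
v = √(2 × 8.7195e-18 J / 9.10938 × 10⁻³¹ kg)
v = 4.38e+06 m/s

This is approximately 1.459% the speed of light.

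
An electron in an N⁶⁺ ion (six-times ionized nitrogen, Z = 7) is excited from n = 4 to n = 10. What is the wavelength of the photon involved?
35.423 nm

First, find the transition energy using E_n = -13.6057 Z² / n² eV:
E_4 = -13.6057 × 7² / 4² = -41.66746 eV
E_10 = -13.6057 × 7² / 10² = -6.66679 eV

Photon energy: |ΔE| = |E_10 - E_4| = 35.00067 eV

Convert to wavelength using E = hc/λ with hc = 1239.84 eV·nm:
λ = hc/E = 1239.84 eV·nm / 35.00067 eV
λ = 35.423 nm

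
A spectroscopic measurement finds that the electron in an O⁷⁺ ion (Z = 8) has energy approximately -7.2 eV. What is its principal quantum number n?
n = 11

The exact energy levels follow E_n = -13.6057 Z² / n² eV with Z = 8.

The measured value (-7.2 eV) is reported to only 2 significant figures, so we must test candidate n values and see which one matches to that precision.

Candidate energies:
  n = 9:  E = -13.6057 × 8² / 9² = -10.75018 eV
  n = 10:  E = -13.6057 × 8² / 10² = -8.70765 eV
  n = 11:  E = -13.6057 × 8² / 11² = -7.19640 eV  ← matches
  n = 12:  E = -13.6057 × 8² / 12² = -6.04698 eV
  n = 13:  E = -13.6057 × 8² / 13² = -5.15245 eV

Checking against the measurement of -7.2 eV (2 sig figs), only n = 11 agrees:
E_11 = -7.19640 eV, which rounds to -7.2 eV ✓

Therefore n = 11.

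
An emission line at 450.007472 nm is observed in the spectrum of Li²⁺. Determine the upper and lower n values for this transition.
n = 5 → n = 4

First, find the photon energy from the wavelength (hc = 1239.84 eV·nm):
E = hc/λ = 1239.84 eV·nm / 450.007472 nm = 2.7551543 eV

The energy levels of Li²⁺ satisfy E_n = -13.6057 × 3² / n² eV, so an emission n_i → n_f releases
ΔE = 13.6057 × 3² × (1/n_f² − 1/n_i²) eV.

Setting ΔE equal to the photon energy:
1/n_f² − 1/n_i² = 2.7551543 / (13.6057 × 3²) = 0.022500000

Since 1/n_i² must be positive, we need 1/n_f² > 0.022500000, i.e. n_f ≤ 6. For each allowed n_f, solve n_i = (1/n_f² − 0.022500000)^(−1/2) and check whether it is a whole number:
  n_f = 1: 1/n_i² = 1.000000000 − 0.022500000 = 0.977500000 → n_i = 1.011  (not an integer) ✗
  n_f = 2: 1/n_i² = 0.250000000 − 0.022500000 = 0.227500000 → n_i = 2.097  (not an integer) ✗
  n_f = 3: 1/n_i² = 0.111111111 − 0.022500000 = 0.088611111 → n_i = 3.359  (not an integer) ✗
  n_f = 4: 1/n_i² = 0.062500000 − 0.022500000 = 0.040000000 → n_i = 5.000  → integer, n_i = 5 ✓
  n_f = 5: 1/n_i² = 0.040000000 − 0.022500000 = 0.017500000 → n_i = 7.559  (not an integer) ✗
  n_f = 6: 1/n_i² = 0.027777778 − 0.022500000 = 0.005277778 → n_i = 13.765  (not an integer) ✗

Only n_f = 4 gives an integer upper level, n_i = 5.

The transition is from n = 5 to n = 4 (emission).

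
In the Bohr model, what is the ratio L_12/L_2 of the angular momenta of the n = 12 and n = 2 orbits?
6.00

In the Bohr model, L_n = nℏ, so the ratio is purely the ratio of quantum numbers:

L_12/L_2 = 12ℏ / 2ℏ = 12/2 = 6.00

The angular momentum scales linearly with n.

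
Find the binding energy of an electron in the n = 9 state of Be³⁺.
2.68755 eV

The ionization energy is the energy needed to remove the electron completely (n → ∞).

For a hydrogen-like ion with Z = 4, E_n = -13.6057 Z² / n² eV.

At n = 9: E_9 = -13.6057 × 4² / 9² = -2.68754568 eV
At n = ∞: E_∞ = 0 eV

Ionization energy = E_∞ - E_9 = 0 - (-2.68754568) = 2.68754568 eV
Ionization energy ≈ 2.68755 eV

This is also called the binding energy of the electron in state n = 9.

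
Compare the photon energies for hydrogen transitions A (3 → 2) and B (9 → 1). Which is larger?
9 → 1

Calculate the energy for each transition:

Transition 3 → 2:
ΔE₁ = |E_2 - E_3| = |-13.6057/2² - (-13.6057/3²)|
ΔE₁ = |-3.4014250000 - (-1.5117444444)| = 1.8896806 eV

Transition 9 → 1:
ΔE₂ = |E_1 - E_9| = |-13.6057/1² - (-13.6057/9²)|
ΔE₂ = |-13.6057000000 - (-0.1679716049)| = 13.4377284 eV

Since 13.4377284 eV > 1.8896806 eV, the transition 9 → 1 emits the more energetic photon.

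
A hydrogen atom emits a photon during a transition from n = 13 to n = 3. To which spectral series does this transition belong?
Paschen series

The spectral series in hydrogen are named based on the final (lower) energy level:
- Lyman series: n_final = 1 (ultraviolet)
- Balmer series: n_final = 2 (visible/near-UV)
- Paschen series: n_final = 3 (infrared)
- Brackett series: n_final = 4 (infrared)
- Pfund series: n_final = 5 (far infrared)

Since this transition ends at n = 3, it belongs to the Paschen series.

For reference, this 13 → 3 line has photon energy
ΔE = 13.6057 eV × (1/3² - 1/13²) = 1.4312373 eV,
corresponding to wavelength λ = hc/ΔE = 1239.84 eV·nm / 1.4312373 eV = 866.271 nm in the infrared region.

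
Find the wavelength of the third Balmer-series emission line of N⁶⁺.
8.85583 nm

The lines of a series are numbered from the longest wavelength (smallest ΔE) outward; the third line is the transition from n = n_f + 3 to n_f.
The Balmer series has all transitions ending at n_f = 2.

For N⁶⁺ (Z = 7), the third line (γ-line) is the jump from n = 5 to n = 2:
E_5 = -13.6057 × 7² / 5² = -26.6671720 eV
E_2 = -13.6057 × 7² / 2² = -166.6698250 eV
ΔE = E_5 - E_2 = 140.0026530 eV

λ = hc/E = 1239.84 eV·nm / 140.0026530 eV
λ = 8.85583 nm

This is the γ-line of the Balmer series in N⁶⁺.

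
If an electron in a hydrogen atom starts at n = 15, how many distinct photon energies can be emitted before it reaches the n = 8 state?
28

The electron can occupy levels n = 8, 9, ..., 15 during de-excitation — that is m = 15 - 8 + 1 = 8 distinct levels.

The number of distinct spectral lines equals the number of ways to choose 2 of these m levels (each pair gives one possible emission transition):

Number of lines = m(m-1)/2 = 8×7/2 = 28

These correspond to all possible transitions between the 8 levels:
15 → 14, 15 → 13, 15 → 12, 15 → 11, 15 → 10, 15 → 9, 15 → 8, 14 → 13...

Each transition produces a photon with a unique energy (and thus wavelength). This count does not depend on Z.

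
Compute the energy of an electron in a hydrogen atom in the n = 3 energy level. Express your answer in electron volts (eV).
-1.51 eV

The energy levels of a hydrogen-like atom are given by:
E_n = -13.6057 eV / n²

For n = 3:
E_3 = -13.6057 eV / 3²
E_3 = -13.6057 eV / 9
E_3 = -1.51 eV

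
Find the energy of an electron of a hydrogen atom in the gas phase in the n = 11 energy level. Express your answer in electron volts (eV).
-0.11 eV

The energy levels of a hydrogen-like atom are given by:
E_n = -13.6057 eV / n²

For n = 11:
E_11 = -13.6057 eV / 11²
E_11 = -13.6057 eV / 121
E_11 = -0.11 eV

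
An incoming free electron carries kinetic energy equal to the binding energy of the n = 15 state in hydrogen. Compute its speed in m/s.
1.458e+05 m/s (or 0.0486% of c)

The binding energy at n = 15 for hydrogen is:
E_15 = -13.6057/15² = -0.06046978 eV
|E_15| = 0.06046978 eV

Convert to Joules:
KE = 0.06046978 eV × (1.602177 × 10⁻¹⁹ J/eV) = 9.68833e-21 J

Using KE = ½mv²:
v = √(2·KE/m_e)
v = √(2 × 9.68833e-21 J / 9.10938 × 10⁻³¹ kg)
v = 1.458e+05 m/s

This is approximately 0.0486% the speed of light.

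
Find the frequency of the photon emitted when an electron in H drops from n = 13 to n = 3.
3.461e+14 Hz

First, find the transition energy:
E_13 = -13.6057 / 13² = -0.080507 eV
E_3 = -13.6057 / 3² = -1.511744 eV
|ΔE| = |E_3 - E_13| = 1.431237 eV

Convert to Joules: E = 1.431237 eV × (1.602177 × 10⁻¹⁹ J/eV) = 2.29310e-19 J

Using E = hf:
f = E/h = 2.29310e-19 J / (6.62607 × 10⁻³⁴ J·s)
f = 3.461e+14 Hz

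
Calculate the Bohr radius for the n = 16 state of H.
13.54694 nm (or 135.46936 Å)

The Bohr radius formula is:
r_n = n² a₀ / Z

where a₀ = 0.05291772 nm is the Bohr radius.

For H (Z = 1) at n = 16:
r_16 = 16² × 0.05291772 nm / 1
r_16 = 256 × 0.05291772 nm / 1
r_16 = 13.546936 nm / 1
r_16 = 13.54694 nm

The electron orbits at approximately 13.54694 nm from the nucleus.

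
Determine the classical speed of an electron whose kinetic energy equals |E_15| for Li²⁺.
4.38e+05 m/s (or 0.14595% of c)

The binding energy at n = 15 for Li²⁺ is:
E_15 = -13.6057 × 3²/15² = -0.5442280 eV
|E_15| = 0.5442280 eV

Convert to Joules:
KE = 0.5442280 eV × (1.602177 × 10⁻¹⁹ J/eV) = 8.7195e-20 J

Using KE = ½mv²:
v = √(2·KE/m_e)
v = √(2 × 8.7195e-20 J / 9.10938 × 10⁻³¹ kg)
v = 4.38e+05 m/s

This is approximately 0.14595% the speed of light.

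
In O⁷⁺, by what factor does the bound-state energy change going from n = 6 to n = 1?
36.00

Using E_n = -13.6057 Z² / n² eV with Z = 8:

E_1 = -13.6057 × 8² / 1² = -870.7648 / 1 = -870.76480000 eV
E_6 = -13.6057 × 8² / 6² = -870.7648 / 36 = -24.18791111 eV

The ratio is:
E_1/E_6 = (-870.76480000) / (-24.18791111)
E_1/E_6 = (-870.7648/1) / (-870.7648/36)
E_1/E_6 = 36/1
E_1/E_6 = 36.00
(Note: the Z² factors cancel in the ratio.)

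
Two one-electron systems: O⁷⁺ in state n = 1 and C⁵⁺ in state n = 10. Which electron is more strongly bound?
O⁷⁺ at n = 1 (E = -870.764800 eV)

Using E_n = -13.6057 Z² / n² eV:

O⁷⁺ (Z = 8) at n = 1:
E = -13.6057 × 8² / 1² = -13.6057 × 64 / 1 = -870.764800000 eV

C⁵⁺ (Z = 6) at n = 10:
E = -13.6057 × 6² / 10² = -13.6057 × 36 / 100 = -4.898052000 eV

Since -870.764800000 eV < -4.898052000 eV,
O⁷⁺ at n = 1 is more tightly bound (requires more energy to ionize).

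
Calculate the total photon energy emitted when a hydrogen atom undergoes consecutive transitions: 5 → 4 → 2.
2.85720 eV

The energy levels of hydrogen are E_n = -13.6057 / n² eV.

First transition (5 → 4):
ΔE₁ = |E_4 - E_5|
ΔE₁ = |-0.85035625000 - (-0.54422800000)| = 0.30612825 eV

Second transition (4 → 2):
ΔE₂ = |E_2 - E_4|
ΔE₂ = |-3.40142500000 - (-0.85035625000)| = 2.55106875 eV

Total energy released:
E_total = ΔE₁ + ΔE₂ = 0.30612825 + 2.55106875 = 2.85720 eV

Note: This equals the direct transition 5 → 2: 2.85720 eV ✓
Energy is conserved regardless of the path taken.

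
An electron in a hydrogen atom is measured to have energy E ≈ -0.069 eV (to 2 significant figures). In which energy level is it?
n = 14

The exact energy levels follow E_n = -13.6057 eV / n².

The measured value (-0.069 eV) is reported to only 2 significant figures, so we must test candidate n values and see which one matches to that precision.

Candidate energies:
  n = 12:  E = -13.6057/12² = -0.09448 eV
  n = 13:  E = -13.6057/13² = -0.08051 eV
  n = 14:  E = -13.6057/14² = -0.06942 eV  ← matches
  n = 15:  E = -13.6057/15² = -0.06047 eV
  n = 16:  E = -13.6057/16² = -0.05315 eV

Checking against the measurement of -0.069 eV (2 sig figs), only n = 14 agrees:
E_14 = -0.06942 eV, which rounds to -0.069 eV ✓

Therefore n = 14.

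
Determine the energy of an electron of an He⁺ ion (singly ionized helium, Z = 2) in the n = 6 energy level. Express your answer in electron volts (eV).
-1.5117 eV

The energy levels of a hydrogen-like atom are given by:
E_n = -13.6057 Z² / n² eV  (with Z = 2 for He⁺)

For n = 6:
E_6 = -13.6057 × 2² / 6²
E_6 = -13.6057 × 4 / 36
E_6 = -1.5117 eV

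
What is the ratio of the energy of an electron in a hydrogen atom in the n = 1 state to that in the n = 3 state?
9.000

Using E_n = -13.6057 Z² / n² eV with Z = 1:

E_1 = -13.6057 / 1² = -13.6057 / 1 = -13.605700000 eV
E_3 = -13.6057 / 3² = -13.6057 / 9 = -1.511744444 eV

The ratio is:
E_1/E_3 = (-13.605700000) / (-1.511744444)
E_1/E_3 = (-13.6057/1) / (-13.6057/9)
E_1/E_3 = 9/1
E_1/E_3 = 9.000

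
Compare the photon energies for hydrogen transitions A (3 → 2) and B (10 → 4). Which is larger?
3 → 2

Calculate the energy for each transition:

Transition 3 → 2:
ΔE₁ = |E_2 - E_3| = |-13.6057/2² - (-13.6057/3²)|
ΔE₁ = |-3.401425000000 - (-1.511744444444)| = 1.889680556 eV

Transition 10 → 4:
ΔE₂ = |E_4 - E_10| = |-13.6057/4² - (-13.6057/10²)|
ΔE₂ = |-0.850356250000 - (-0.136057000000)| = 0.714299250 eV

Since 1.889680556 eV > 0.714299250 eV, the transition 3 → 2 emits the more energetic photon.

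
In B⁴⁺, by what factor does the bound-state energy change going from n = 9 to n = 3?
9.00

Using E_n = -13.6057 Z² / n² eV with Z = 5:

E_3 = -13.6057 × 5² / 3² = -340.1425 / 9 = -37.79361111 eV
E_9 = -13.6057 × 5² / 9² = -340.1425 / 81 = -4.19929012 eV

The ratio is:
E_3/E_9 = (-37.79361111) / (-4.19929012)
E_3/E_9 = (-340.1425/9) / (-340.1425/81)
E_3/E_9 = 81/9
E_3/E_9 = 9.00
(Note: the Z² factors cancel in the ratio.)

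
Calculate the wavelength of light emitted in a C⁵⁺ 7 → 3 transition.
27.907495 nm

First, find the transition energy using E_n = -13.6057 Z² / n² eV:
E_7 = -13.6057 × 6² / 7² = -9.99602449 eV
E_3 = -13.6057 × 6² / 3² = -54.42280000 eV

Photon energy: |ΔE| = |E_3 - E_7| = 44.42677551 eV

Convert to wavelength using E = hc/λ with hc = 1239.84 eV·nm:
λ = hc/E = 1239.84 eV·nm / 44.42677551 eV
λ = 27.907495 nm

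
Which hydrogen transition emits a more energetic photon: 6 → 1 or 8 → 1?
8 → 1

Calculate the energy for each transition:

Transition 6 → 1:
ΔE₁ = |E_1 - E_6| = |-13.6057/1² - (-13.6057/6²)|
ΔE₁ = |-13.6057000000 - (-0.3779361111)| = 13.2277639 eV

Transition 8 → 1:
ΔE₂ = |E_1 - E_8| = |-13.6057/1² - (-13.6057/8²)|
ΔE₂ = |-13.6057000000 - (-0.2125890625)| = 13.3931109 eV

Since 13.3931109 eV > 13.2277639 eV, the transition 8 → 1 emits the more energetic photon.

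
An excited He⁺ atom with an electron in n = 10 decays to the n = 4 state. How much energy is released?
2.857197 eV

The energy levels are E_n = -13.6057 Z² eV / n².

Energy at n = 10: E_10 = -13.6057 × 2² / 10² = -0.544228000 eV
Energy at n = 4: E_4 = -13.6057 × 2² / 4² = -3.401425000 eV

For emission (electron falling to lower state), the photon energy is:
E_photon = E_10 - E_4 = |-0.544228000 - (-3.401425000)|
E_photon = 2.857197 eV

This energy is carried away by the emitted photon.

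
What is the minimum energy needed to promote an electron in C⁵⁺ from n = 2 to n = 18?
120.94 eV

The energy levels of a hydrogen-like atom are E_n = -13.6057 Z² eV / n².

Energy at n = 2: E_2 = -13.6057 × 6² / 2² = -122.45130 eV
Energy at n = 18: E_18 = -13.6057 × 6² / 18² = -1.51174 eV

The excitation energy is the difference:
ΔE = E_18 - E_2
ΔE = -1.51174 - (-122.45130)
ΔE = 120.94 eV

Since this is positive, energy must be absorbed (photon absorption).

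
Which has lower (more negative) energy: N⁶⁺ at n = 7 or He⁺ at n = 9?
N⁶⁺ at n = 7 (E = -13.6057 eV)

Using E_n = -13.6057 Z² / n² eV:

N⁶⁺ (Z = 7) at n = 7:
E = -13.6057 × 7² / 7² = -13.6057 × 49 / 49 = -13.6057000 eV

He⁺ (Z = 2) at n = 9:
E = -13.6057 × 2² / 9² = -13.6057 × 4 / 81 = -0.6718864 eV

Since -13.6057000 eV < -0.6718864 eV,
N⁶⁺ at n = 7 is more tightly bound (requires more energy to ionize).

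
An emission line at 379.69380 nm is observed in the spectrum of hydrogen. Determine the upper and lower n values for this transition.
n = 10 → n = 2

First, find the photon energy from the wavelength (hc = 1239.84 eV·nm):
E = hc/λ = 1239.84 eV·nm / 379.69380 nm = 3.2653680 eV

The energy levels of hydrogen satisfy E_n = -13.6057 / n² eV, so an emission n_i → n_f releases
ΔE = 13.6057 × (1/n_f² − 1/n_i²) eV.

Setting ΔE equal to the photon energy:
1/n_f² − 1/n_i² = 3.2653680 / 13.6057 = 0.24000000

Since 1/n_i² must be positive, we need 1/n_f² > 0.24000000, i.e. n_f ≤ 2. For each allowed n_f, solve n_i = (1/n_f² − 0.24000000)^(−1/2) and check whether it is a whole number:
  n_f = 1: 1/n_i² = 1.00000000 − 0.24000000 = 0.76000000 → n_i = 1.147  (not an integer) ✗
  n_f = 2: 1/n_i² = 0.25000000 − 0.24000000 = 0.01000000 → n_i = 10.000  → integer, n_i = 10 ✓

Only n_f = 2 gives an integer upper level, n_i = 10.

The transition is from n = 10 to n = 2 (emission).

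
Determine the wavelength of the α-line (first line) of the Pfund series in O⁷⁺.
116.496963 nm

The longest wavelength corresponds to the smallest energy transition in the series.
The Pfund series has all transitions ending at n_f = 5.

For O⁷⁺ (Z = 8), the first line (α-line) is the jump from n = 6 to n = 5:
E_6 = -13.6057 × 8² / 6² = -24.187911111 eV
E_5 = -13.6057 × 8² / 5² = -34.830592000 eV
ΔE = E_6 - E_5 = 10.642680889 eV

λ = hc/E = 1239.84 eV·nm / 10.642680889 eV
λ = 116.496963 nm

This is the α-line of the Pfund series in O⁷⁺.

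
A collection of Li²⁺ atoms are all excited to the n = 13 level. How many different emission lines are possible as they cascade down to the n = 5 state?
36

The electron can occupy levels n = 5, 6, ..., 13 during de-excitation — that is m = 13 - 5 + 1 = 9 distinct levels.

The number of distinct spectral lines equals the number of ways to choose 2 of these m levels (each pair gives one possible emission transition):

Number of lines = m(m-1)/2 = 9×8/2 = 36

These correspond to all possible transitions between the 9 levels:
13 → 12, 13 → 11, 13 → 10, 13 → 9, 13 → 8, 13 → 7, 13 → 6, 13 → 5...

Each transition produces a photon with a unique energy (and thus wavelength). This count does not depend on Z.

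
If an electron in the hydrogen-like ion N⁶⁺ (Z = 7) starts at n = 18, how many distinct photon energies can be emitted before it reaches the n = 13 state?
15

The electron can occupy levels n = 13, 14, ..., 18 during de-excitation — that is m = 18 - 13 + 1 = 6 distinct levels.

The number of distinct spectral lines equals the number of ways to choose 2 of these m levels (each pair gives one possible emission transition):

Number of lines = m(m-1)/2 = 6×5/2 = 15

These correspond to all possible transitions between the 6 levels:
18 → 17, 18 → 16, 18 → 15, 18 → 14, 18 → 13, 17 → 16, 17 → 15, 17 → 14...

Each transition produces a photon with a unique energy (and thus wavelength). This count does not depend on Z.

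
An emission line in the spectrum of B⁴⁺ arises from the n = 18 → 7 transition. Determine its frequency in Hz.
1.42465e+15 Hz

First, find the transition energy:
E_18 = -13.6057 × 5² / 18² = -1.04982253 eV
E_7 = -13.6057 × 5² / 7² = -6.94168367 eV
|ΔE| = |E_7 - E_18| = 5.89186114 eV

Convert to Joules: E = 5.89186114 eV × (1.602177 × 10⁻¹⁹ J/eV) = 9.4398044e-19 J

Using E = hf:
f = E/h = 9.4398044e-19 J / (6.62607 × 10⁻³⁴ J·s)
f = 1.42465e+15 Hz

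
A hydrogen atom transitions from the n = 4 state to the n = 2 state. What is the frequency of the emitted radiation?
6.17e+14 Hz

First, find the transition energy:
E_4 = -13.6057 / 4² = -0.85035625 eV
E_2 = -13.6057 / 2² = -3.40142500 eV
|ΔE| = |E_2 - E_4| = 2.55106875 eV

Convert to Joules: E = 2.55106875 eV × (1.602177 × 10⁻¹⁹ J/eV) = 4.0873e-19 J

Using E = hf:
f = E/h = 4.0873e-19 J / (6.62607 × 10⁻³⁴ J·s)
f = 6.17e+14 Hz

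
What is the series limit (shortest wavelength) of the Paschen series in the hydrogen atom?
820.1386 nm

The series limit corresponds to the transition from n = ∞ to n = 3.
This is the highest energy (shortest wavelength) transition in the Paschen series.

E_∞ = 0 eV
E_3 = -13.6057 / 3² = -1.51174444 eV

Energy at series limit:
ΔE = E_∞ - E_3 = 0 - (-1.51174444) = 1.51174444 eV
λ = hc/E = 1239.84 eV·nm / 1.51174444 eV = 820.1386 nm

This energy equals the ionization energy from the n = 3 state of hydrogen.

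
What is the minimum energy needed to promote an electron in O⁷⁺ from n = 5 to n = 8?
21.22489 eV

The energy levels of a hydrogen-like atom are E_n = -13.6057 Z² eV / n².

Energy at n = 5: E_5 = -13.6057 × 8² / 5² = -34.83059200 eV
Energy at n = 8: E_8 = -13.6057 × 8² / 8² = -13.60570000 eV

The excitation energy is the difference:
ΔE = E_8 - E_5
ΔE = -13.60570000 - (-34.83059200)
ΔE = 21.22489 eV

Since this is positive, energy must be absorbed (photon absorption).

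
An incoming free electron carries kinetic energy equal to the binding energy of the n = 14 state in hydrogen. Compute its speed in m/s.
1.56e+05 m/s (or 0.0521% of c)

The binding energy at n = 14 for hydrogen is:
E_14 = -13.6057/14² = -0.0694168 eV
|E_14| = 0.0694168 eV

Convert to Joules:
KE = 0.0694168 eV × (1.602177 × 10⁻¹⁹ J/eV) = 1.1122e-20 J

Using KE = ½mv²:
v = √(2·KE/m_e)
v = √(2 × 1.1122e-20 J / 9.10938 × 10⁻³¹ kg)
v = 1.56e+05 m/s

This is approximately 0.0521% the speed of light.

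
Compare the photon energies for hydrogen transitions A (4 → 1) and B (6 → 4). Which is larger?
4 → 1

Calculate the energy for each transition:

Transition 4 → 1:
ΔE₁ = |E_1 - E_4| = |-13.6057/1² - (-13.6057/4²)|
ΔE₁ = |-13.60570000000 - (-0.85035625000)| = 12.75534375 eV

Transition 6 → 4:
ΔE₂ = |E_4 - E_6| = |-13.6057/4² - (-13.6057/6²)|
ΔE₂ = |-0.85035625000 - (-0.37793611111)| = 0.47242014 eV

Since 12.75534375 eV > 0.47242014 eV, the transition 4 → 1 emits the more energetic photon.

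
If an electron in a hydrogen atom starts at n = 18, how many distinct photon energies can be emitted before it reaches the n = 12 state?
21

The electron can occupy levels n = 12, 13, ..., 18 during de-excitation — that is m = 18 - 12 + 1 = 7 distinct levels.

The number of distinct spectral lines equals the number of ways to choose 2 of these m levels (each pair gives one possible emission transition):

Number of lines = m(m-1)/2 = 7×6/2 = 21

These correspond to all possible transitions between the 7 levels:
18 → 17, 18 → 16, 18 → 15, 18 → 14, 18 → 13, 18 → 12, 17 → 16, 17 → 15...

Each transition produces a photon with a unique energy (and thus wavelength). This count does not depend on Z.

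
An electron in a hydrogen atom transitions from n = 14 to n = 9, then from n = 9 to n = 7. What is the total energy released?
0.208251 eV

The energy levels of hydrogen are E_n = -13.6057 / n² eV.

First transition (14 → 9):
ΔE₁ = |E_9 - E_14|
ΔE₁ = |-0.167971604938 - (-0.069416836735)| = 0.098554768 eV

Second transition (9 → 7):
ΔE₂ = |E_7 - E_9|
ΔE₂ = |-0.277667346939 - (-0.167971604938)| = 0.109695742 eV

Total energy released:
E_total = ΔE₁ + ΔE₂ = 0.098554768 + 0.109695742 = 0.208251 eV

Note: This equals the direct transition 14 → 7: 0.208251 eV ✓
Energy is conserved regardless of the path taken.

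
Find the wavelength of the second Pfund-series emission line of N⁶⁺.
94.923451 nm

The lines of a series are numbered from the longest wavelength (smallest ΔE) outward; the second line is the transition from n = n_f + 2 to n_f.
The Pfund series has all transitions ending at n_f = 5.

For N⁶⁺ (Z = 7), the second line (β-line) is the jump from n = 7 to n = 5:
E_7 = -13.6057 × 7² / 7² = -13.60570000 eV
E_5 = -13.6057 × 7² / 5² = -26.66717200 eV
ΔE = E_7 - E_5 = 13.06147200 eV

λ = hc/E = 1239.84 eV·nm / 13.06147200 eV
λ = 94.923451 nm

This is the β-line of the Pfund series in N⁶⁺.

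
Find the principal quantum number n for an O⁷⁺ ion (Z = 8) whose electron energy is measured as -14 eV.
n = 8

The exact energy levels follow E_n = -13.6057 Z² / n² eV with Z = 8.

The measured value (-14 eV) is reported to only 2 significant figures, so we must test candidate n values and see which one matches to that precision.

Candidate energies:
  n = 6:  E = -13.6057 × 8² / 6² = -24.187911 eV
  n = 7:  E = -13.6057 × 8² / 7² = -17.770710 eV
  n = 8:  E = -13.6057 × 8² / 8² = -13.605700 eV  ← matches
  n = 9:  E = -13.6057 × 8² / 9² = -10.750183 eV
  n = 10:  E = -13.6057 × 8² / 10² = -8.707648 eV

Checking against the measurement of -14 eV (2 sig figs), only n = 8 agrees:
E_8 = -13.605700 eV, which rounds to -14 eV ✓

Therefore n = 8.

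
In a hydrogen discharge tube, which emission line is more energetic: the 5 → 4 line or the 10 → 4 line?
10 → 4

Calculate the energy for each transition:

Transition 5 → 4:
ΔE₁ = |E_4 - E_5| = |-13.6057/4² - (-13.6057/5²)|
ΔE₁ = |-0.850356250 - (-0.544228000)| = 0.306128 eV

Transition 10 → 4:
ΔE₂ = |E_4 - E_10| = |-13.6057/4² - (-13.6057/10²)|
ΔE₂ = |-0.850356250 - (-0.136057000)| = 0.714299 eV

Since 0.714299 eV > 0.306128 eV, the transition 10 → 4 emits the more energetic photon.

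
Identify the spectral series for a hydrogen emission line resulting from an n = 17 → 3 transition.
Paschen series

The spectral series in hydrogen are named based on the final (lower) energy level:
- Lyman series: n_final = 1 (ultraviolet)
- Balmer series: n_final = 2 (visible/near-UV)
- Paschen series: n_final = 3 (infrared)
- Brackett series: n_final = 4 (infrared)
- Pfund series: n_final = 5 (far infrared)

Since this transition ends at n = 3, it belongs to the Paschen series.

For reference, this 17 → 3 line has photon energy
ΔE = 13.6057 eV × (1/3² - 1/17²) = 1.46466590 eV,
corresponding to wavelength λ = hc/ΔE = 1239.84 eV·nm / 1.46466590 eV = 846.5002 nm in the infrared region.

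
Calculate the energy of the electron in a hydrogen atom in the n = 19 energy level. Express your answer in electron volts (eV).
-0.04 eV

The energy levels of a hydrogen-like atom are given by:
E_n = -13.6057 eV / n²

For n = 19:
E_19 = -13.6057 eV / 19²
E_19 = -13.6057 eV / 361
E_19 = -0.04 eV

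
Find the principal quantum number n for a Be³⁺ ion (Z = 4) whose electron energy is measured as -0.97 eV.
n = 15

The exact energy levels follow E_n = -13.6057 Z² / n² eV with Z = 4.

The measured value (-0.97 eV) is reported to only 2 significant figures, so we must test candidate n values and see which one matches to that precision.

Candidate energies:
  n = 13:  E = -13.6057 × 4² / 13² = -1.28811 eV
  n = 14:  E = -13.6057 × 4² / 14² = -1.11067 eV
  n = 15:  E = -13.6057 × 4² / 15² = -0.96752 eV  ← matches
  n = 16:  E = -13.6057 × 4² / 16² = -0.85036 eV
  n = 17:  E = -13.6057 × 4² / 17² = -0.75326 eV

Checking against the measurement of -0.97 eV (2 sig figs), only n = 15 agrees:
E_15 = -0.96752 eV, which rounds to -0.97 eV ✓

Therefore n = 15.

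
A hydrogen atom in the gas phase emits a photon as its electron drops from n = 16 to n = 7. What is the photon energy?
0.22452 eV

The energy levels are E_n = -13.6057 eV / n².

Energy at n = 16: E_16 = -13.6057 / 16² = -0.05314727 eV
Energy at n = 7: E_7 = -13.6057 / 7² = -0.27766735 eV

For emission (electron falling to lower state), the photon energy is:
E_photon = E_16 - E_7 = |-0.05314727 - (-0.27766735)|
E_photon = 0.22452 eV

This energy is carried away by the emitted photon.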